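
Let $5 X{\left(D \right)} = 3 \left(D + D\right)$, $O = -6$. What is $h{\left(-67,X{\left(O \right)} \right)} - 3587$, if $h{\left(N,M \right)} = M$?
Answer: $- \frac{17971}{5} \approx -3594.2$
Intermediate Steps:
$X{\left(D \right)} = \frac{6 D}{5}$ ($X{\left(D \right)} = \frac{3 \left(D + D\right)}{5} = \frac{3 \cdot 2 D}{5} = \frac{6 D}{5}$)
$h{\left(-67,X{\left(O \right)} \right)} - 3587 = \frac{6}{5} \left(-6\right) - 3587 = - \frac{36}{5} - 3587 = - \frac{17971}{5}$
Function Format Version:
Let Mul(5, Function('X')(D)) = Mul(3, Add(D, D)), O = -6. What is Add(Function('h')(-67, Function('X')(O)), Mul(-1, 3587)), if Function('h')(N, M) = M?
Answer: Rational(-17971, 5) ≈ -3594.2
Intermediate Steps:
Function('X')(D) = Mul(Rational(6, 5), D) (Function('X')(D) = Mul(Rational(1, 5), Mul(3, Add(D, D))) = Mul(Rational(1, 5), Mul(3, Mul(2, D))) = Mul(Rational(1, 5), Mul(6, D)) = Mul(Rational(6, 5), D))
Add(Function('h')(-67, Function('X')(O)), Mul(-1, 3587)) = Add(Mul(Rational(6, 5), -6), Mul(-1, 3587)) = Add(Rational(-36, 5), -3587) = Rational(-17971, 5)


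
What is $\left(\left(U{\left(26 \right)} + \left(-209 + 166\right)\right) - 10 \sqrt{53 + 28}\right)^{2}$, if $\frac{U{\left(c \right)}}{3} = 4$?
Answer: $14641$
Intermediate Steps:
$U{\left(c \right)} = 12$ ($U{\left(c \right)} = 3 \cdot 4 = 12$)
$\left(\left(U{\left(26 \right)} + \left(-209 + 166\right)\right) - 10 \sqrt{53 + 28}\right)^{2} = \left(\left(12 + \left(-209 + 166\right)\right) - 10 \sqrt{53 + 28}\right)^{2} = \left(\left(12 - 43\right) - 10 \sqrt{81}\right)^{2} = \left(-31 - 90\right)^{2} = \left(-121\right)^{2} = 14641$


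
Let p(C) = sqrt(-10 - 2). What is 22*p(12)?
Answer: 44*I*sqrt(3) ≈ 76.21*I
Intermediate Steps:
p(C) = 2*I*sqrt(3) (p(C) = sqrt(-12) = 2*I*sqrt(3))
22*p(12) = 22*(2*I*sqrt(3)) = 44*I*sqrt(3)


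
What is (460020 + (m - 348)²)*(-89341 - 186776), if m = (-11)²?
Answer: -141247375233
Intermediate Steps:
m = 121
(460020 + (m - 348)²)*(-89341 - 186776) = (460020 + (121 - 348)²)*(-89341 - 186776) = (460020 + (-227)²)*(-276117) = (460020 + 51529)*(-276117) = 511549*(-276117) = -141247375233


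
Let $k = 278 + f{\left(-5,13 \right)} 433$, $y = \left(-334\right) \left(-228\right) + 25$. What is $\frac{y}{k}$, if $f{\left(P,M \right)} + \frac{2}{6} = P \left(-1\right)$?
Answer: $\frac{228531}{6896} \approx 33.14$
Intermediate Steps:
$f{\left(P,M \right)} = - \frac{1}{3} - P$ ($f{\left(P,M \right)} = - \frac{1}{3} + P \left(-1\right) = - \frac{1}{3} - P$)
$y = 76177$ ($y = 76152 + 25 = 76177$)
$k = \frac{6896}{3}$ ($k = 278 + \left(- \frac{1}{3} - -5\right) 433 = 278 + \left(- \frac{1}{3} + 5\right) 433 = 278 + \frac{14}{3} \cdot 433 = 278 + \frac{6062}{3} = \frac{6896}{3} \approx 2298.7$)
$\frac{y}{k} = \frac{76177}{\frac{6896}{3}} = 76177 \cdot \frac{3}{6896} = \frac{228531}{6896}$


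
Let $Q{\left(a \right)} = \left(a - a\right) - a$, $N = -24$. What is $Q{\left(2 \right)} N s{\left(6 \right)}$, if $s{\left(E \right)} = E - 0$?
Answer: $288$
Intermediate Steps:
$s{\left(E \right)} = E$ ($s{\left(E \right)} = E + 0 = E$)
$Q{\left(a \right)} = - a$ ($Q{\left(a \right)} = 0 - a = - a$)
$Q{\left(2 \right)} N s{\left(6 \right)} = \left(-1\right) 2 \left(-24\right) 6 = \left(-2\right) \left(-24\right) 6 = 48 \cdot 6 = 288$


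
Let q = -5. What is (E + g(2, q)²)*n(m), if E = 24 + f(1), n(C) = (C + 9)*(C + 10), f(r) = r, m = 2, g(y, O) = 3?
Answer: 4488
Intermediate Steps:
n(C) = (9 + C)*(10 + C)
E = 25 (E = 24 + 1 = 25)
(E + g(2, q)²)*n(m) = (25 + 3²)*(90 + 2² + 19*2) = (25 + 9)*(90 + 4 + 38) = 34*132 = 4488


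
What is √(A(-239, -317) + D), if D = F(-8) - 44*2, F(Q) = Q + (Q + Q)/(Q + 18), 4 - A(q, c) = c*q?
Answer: I*√1896415/5 ≈ 275.42*I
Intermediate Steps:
A(q, c) = 4 - c*q
F(Q) = Q + 2*Q/(18 + Q) (F(Q) = Q + (2*Q)/(18 + Q) = Q + 2*Q/(18 + Q))
D = -488/5 (D = -8*(20 - 8)/(18 - 8) - 44*2 = -8*12/10 - 88 = -8*⅒*12 - 88 = -48/5 - 88 = -488/5 ≈ -97.600)
√(A(-239, -317) + D) = √((4 - 1*(-317)*(-239)) - 488/5) = √((4 - 75763) - 488/5) = √(-75759 - 488/5) = √(-379283/5) = I*√1896415/5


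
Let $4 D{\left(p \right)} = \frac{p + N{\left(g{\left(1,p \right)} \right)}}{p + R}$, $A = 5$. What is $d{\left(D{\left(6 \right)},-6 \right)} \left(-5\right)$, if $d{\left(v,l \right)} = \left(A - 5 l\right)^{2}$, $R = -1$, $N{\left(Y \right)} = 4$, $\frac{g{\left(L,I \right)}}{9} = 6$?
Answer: $-6125$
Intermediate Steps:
$g{\left(L,I \right)} = 54$ ($g{\left(L,I \right)} = 9 \cdot 6 = 54$)
$D{\left(p \right)} = \frac{4 + p}{4 \left(-1 + p\right)}$ ($D{\left(p \right)} = \frac{\left(p + 4\right) \frac{1}{p - 1}}{4} = \frac{\left(4 + p\right) \frac{1}{-1 + p}}{4} = \frac{\frac{1}{-1 + p} \left(4 + p\right)}{4} = \frac{4 + p}{4 \left(-1 + p\right)}$)
$d{\left(v,l \right)} = \left(5 - 5 l\right)^{2}$
$d{\left(D{\left(6 \right)},-6 \right)} \left(-5\right) = 25 \left(-1 - 6\right)^{2} \left(-5\right) = 25 \left(-7\right)^{2} \left(-5\right) = 25 \cdot 49 \left(-5\right) = 1225 \left(-5\right) = -6125$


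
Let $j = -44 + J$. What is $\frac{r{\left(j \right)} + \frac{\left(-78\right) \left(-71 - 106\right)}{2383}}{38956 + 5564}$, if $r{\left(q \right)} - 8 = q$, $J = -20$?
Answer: $- \frac{59821}{53045580} \approx -0.0011277$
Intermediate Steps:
$j = -64$ ($j = -44 - 20 = -64$)
$r{\left(q \right)} = 8 + q$
$\frac{r{\left(j \right)} + \frac{\left(-78\right) \left(-71 - 106\right)}{2383}}{38956 + 5564} = \frac{\left(8 - 64\right) + \frac{\left(-78\right) \left(-71 - 106\right)}{2383}}{38956 + 5564} = \frac{-56 + \left(-78\right) \left(-177\right) \frac{1}{2383}}{44520} = \left(-56 + 13806 \cdot \frac{1}{2383}\right) \frac{1}{44520} = \left(-56 + \frac{13806}{2383}\right) \frac{1}{44520} = \left(- \frac{119642}{2383}\right) \frac{1}{44520} = - \frac{59821}{53045580}$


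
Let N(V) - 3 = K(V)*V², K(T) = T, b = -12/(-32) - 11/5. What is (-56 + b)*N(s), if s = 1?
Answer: -2313/10 ≈ -231.30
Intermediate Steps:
b = -73/40 (b = -12*(-1/32) - 11*⅕ = 3/8 - 11/5 = -73/40 ≈ -1.8250)
N(V) = 3 + V³ (N(V) = 3 + V*V² = 3 + V³)
(-56 + b)*N(s) = (-56 - 73/40)*(3 + 1³) = -2313*(3 + 1)/40 = -2313/40*4 = -2313/10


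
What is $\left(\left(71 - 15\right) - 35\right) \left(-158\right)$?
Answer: $-3318$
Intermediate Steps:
$\left(\left(71 - 15\right) - 35\right) \left(-158\right) = \left(56 - 35\right) \left(-158\right) = 21 \left(-158\right) = -3318$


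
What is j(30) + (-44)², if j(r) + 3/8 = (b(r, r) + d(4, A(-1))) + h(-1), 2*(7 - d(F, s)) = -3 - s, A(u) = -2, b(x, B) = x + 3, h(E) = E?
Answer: 15801/8 ≈ 1975.1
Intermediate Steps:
b(x, B) = 3 + x
d(F, s) = 17/2 + s/2 (d(F, s) = 7 - (-3 - s)/2 = 7 + (3/2 + s/2) = 17/2 + s/2)
j(r) = 73/8 + r (j(r) = -3/8 + (((3 + r) + (17/2 + (½)*(-2))) - 1) = -3/8 + (((3 + r) + (17/2 - 1)) - 1) = -3/8 + (((3 + r) + 15/2) - 1) = -3/8 + ((21/2 + r) - 1) = -3/8 + (19/2 + r) = 73/8 + r)
j(30) + (-44)² = (73/8 + 30) + (-44)² = 313/8 + 1936 = 15801/8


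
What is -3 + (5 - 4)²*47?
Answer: 44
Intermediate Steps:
-3 + (5 - 4)²*47 = -3 + 1²*47 = -3 + 1*47 = -3 + 47 = 44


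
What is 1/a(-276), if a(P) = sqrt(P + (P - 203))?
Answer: -I*sqrt(755)/755 ≈ -0.036394*I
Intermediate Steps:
a(P) = sqrt(-203 + 2*P) (a(P) = sqrt(P + (-203 + P)) = sqrt(-203 + 2*P))
1/a(-276) = 1/(sqrt(-203 + 2*(-276))) = 1/(sqrt(-203 - 552)) = 1/(sqrt(-755)) = 1/(I*sqrt(755)) = -I*sqrt(755)/755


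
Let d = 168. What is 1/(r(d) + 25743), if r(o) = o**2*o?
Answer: 1/4767375 ≈ 2.0976e-7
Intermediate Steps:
r(o) = o**3
1/(r(d) + 25743) = 1/(168**3 + 25743) = 1/(4741632 + 25743) = 1/4767375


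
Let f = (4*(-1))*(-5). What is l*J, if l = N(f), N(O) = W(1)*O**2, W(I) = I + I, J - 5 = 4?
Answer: 7200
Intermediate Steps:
J = 9 (J = 5 + 4 = 9)
W(I) = 2*I
f = 20 (f = -4*(-5) = 20)
N(O) = 2*O**2 (N(O) = (2*1)*O**2 = 2*O**2)
l = 800 (l = 2*20**2 = 2*400 = 800)
l*J = 800*9 = 7200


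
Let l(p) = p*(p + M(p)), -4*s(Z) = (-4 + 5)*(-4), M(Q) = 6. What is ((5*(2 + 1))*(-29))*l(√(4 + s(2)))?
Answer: -2175 - 2610*√5 ≈ -8011.1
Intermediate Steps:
s(Z) = 1 (s(Z) = -(-4 + 5)*(-4)/4 = -(-4)/4 = -¼*(-4) = 1)
l(p) = p*(6 + p) (l(p) = p*(p + 6) = p*(6 + p))
((5*(2 + 1))*(-29))*l(√(4 + s(2))) = ((5*(2 + 1))*(-29))*(√(4 + 1)*(6 + √(4 + 1))) = ((5*3)*(-29))*(√5*(6 + √5)) = (15*(-29))*(√5*(6 + √5)) = -435*√5*(6 + √5)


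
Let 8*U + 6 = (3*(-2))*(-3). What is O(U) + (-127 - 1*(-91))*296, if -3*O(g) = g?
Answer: -21313/2 ≈ -10657.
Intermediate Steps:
U = 3/2 (U = -¾ + ((3*(-2))*(-3))/8 = -¾ + (-6*(-3))/8 = -¾ + (⅛)*18 = -¾ + 9/4 = 3/2 ≈ 1.5000)
O(g) = -g/3
O(U) + (-127 - 1*(-91))*296 = -⅓*3/2 + (-127 - 1*(-91))*296 = -½ + (-127 + 91)*296 = -½ - 36*296 = -½ - 10656 = -21313/2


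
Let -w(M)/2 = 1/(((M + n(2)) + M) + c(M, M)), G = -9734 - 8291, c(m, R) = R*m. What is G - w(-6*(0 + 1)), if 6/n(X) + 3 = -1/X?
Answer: -1405943/78 ≈ -18025.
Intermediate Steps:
n(X) = 6/(-3 - 1/X)
G = -18025
w(M) = -2/(-12/7 + M**2 + 2*M) (w(M) = -2/(((M - 6*2/(1 + 3*2)) + M) + M*M) = -2/(((M - 6*2/(1 + 6)) + M) + M**2) = -2/(((M - 6*2/7) + M) + M**2) = -2/(((M - 6*2*1/7) + M) + M**2) = -2/(((M - 12/7) + M) + M**2) = -2/(((-12/7 + M) + M) + M**2) = -2/((-12/7 + 2*M) + M**2) = -2/(-12/7 + M**2 + 2*M))
G - w(-6*(0 + 1)) = -18025 - (-14)/(-12 + 7*(-6*(0 + 1))**2 + 14*(-6*(0 + 1))) = -18025 - (-14)/(-12 + 7*(-6*1)**2 + 14*(-6*1)) = -18025 - (-14)/(-12 + 7*(-6)**2 + 14*(-6)) = -18025 - (-14)/(-12 + 7*36 - 84) = -18025 - (-14)/(-12 + 252 - 84) = -18025 - (-14)/156 = -18025 - 1*(-7/78) = -18025 + 7/78 = -1405943/78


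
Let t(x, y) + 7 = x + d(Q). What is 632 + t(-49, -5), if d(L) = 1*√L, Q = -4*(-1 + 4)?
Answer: 576 + 2*I*√3 ≈ 576.0 + 3.4641*I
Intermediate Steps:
Q = -12 (Q = -4*3 = -12)
d(L) = √L
t(x, y) = -7 + x + 2*I*√3 (t(x, y) = -7 + (x + √(-12)) = -7 + (x + 2*I*√3) = -7 + x + 2*I*√3)
632 + t(-49, -5) = 632 + (-7 - 49 + 2*I*√3) = 632 + (-56 + 2*I*√3) = 576 + 2*I*√3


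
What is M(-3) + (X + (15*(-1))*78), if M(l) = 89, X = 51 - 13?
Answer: -1043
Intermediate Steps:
X = 38
M(-3) + (X + (15*(-1))*78) = 89 + (38 + (15*(-1))*78) = 89 + (38 - 15*78) = 89 + (38 - 1170) = 89 - 1132 = -1043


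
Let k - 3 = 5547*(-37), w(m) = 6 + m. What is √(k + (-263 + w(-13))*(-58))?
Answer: 6*I*√5266 ≈ 435.4*I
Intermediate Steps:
k = -205236 (k = 3 + 5547*(-37) = 3 - 205239 = -205236)
√(k + (-263 + w(-13))*(-58)) = √(-205236 + (-263 + (6 - 13))*(-58)) = √(-205236 + (-263 - 7)*(-58)) = √(-205236 - 270*(-58)) = √(-205236 + 15660) = √(-189576) = 6*I*√5266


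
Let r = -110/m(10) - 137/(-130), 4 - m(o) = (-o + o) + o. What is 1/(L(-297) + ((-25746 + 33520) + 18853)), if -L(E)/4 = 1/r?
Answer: 7561/201325187 ≈ 3.7556e-5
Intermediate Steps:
m(o) = 4 - o (m(o) = 4 - ((-o + o) + o) = 4 - (0 + o) = 4 - o)
r = 7561/390 (r = -110/(4 - 1*10) - 137/(-130) = -110/(4 - 10) - 137*(-1/130) = -110/(-6) + 137/130 = -110*(-⅙) + 137/130 = 55/3 + 137/130 = 7561/390 ≈ 19.387)
L(E) = -1560/7561 (L(E) = -4/7561/390 = -4*390/7561 = -1560/7561)
1/(L(-297) + ((-25746 + 33520) + 18853)) = 1/(-1560/7561 + ((-25746 + 33520) + 18853)) = 1/(-1560/7561 + (7774 + 18853)) = 1/(-1560/7561 + 26627) = 1/(201325187/7561) = 7561/201325187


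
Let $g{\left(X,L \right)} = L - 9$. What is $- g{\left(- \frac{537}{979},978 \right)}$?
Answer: $-969$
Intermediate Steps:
$g{\left(X,L \right)} = -9 + L$ ($g{\left(X,L \right)} = L - 9 = -9 + L$)
$- g{\left(- \frac{537}{979},978 \right)} = - (-9 + 978) = \left(-1\right) 969 = -969$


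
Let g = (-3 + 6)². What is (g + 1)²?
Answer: 100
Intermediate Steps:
g = 9 (g = 3² = 9)
(g + 1)² = (9 + 1)² = 10² = 100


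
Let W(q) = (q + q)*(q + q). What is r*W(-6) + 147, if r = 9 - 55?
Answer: -6477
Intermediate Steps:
r = -46
W(q) = 4*q² (W(q) = (2*q)*(2*q) = 4*q²)
r*W(-6) + 147 = -184*(-6)² + 147 = -184*36 + 147 = -46*144 + 147 = -6624 + 147 = -6477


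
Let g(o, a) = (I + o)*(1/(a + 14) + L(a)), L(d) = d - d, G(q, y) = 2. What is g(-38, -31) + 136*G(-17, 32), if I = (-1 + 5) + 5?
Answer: 4653/17 ≈ 273.71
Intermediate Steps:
I = 9 (I = 4 + 5 = 9)
L(d) = 0
g(o, a) = (9 + o)/(14 + a) (g(o, a) = (9 + o)*(1/(a + 14) + 0) = (9 + o)*(1/(14 + a) + 0) = (9 + o)/(14 + a))
g(-38, -31) + 136*G(-17, 32) = (9 - 38)/(14 - 31) + 136*2 = -29/(-17) + 272 = -1/17*(-29) + 272 = 29/17 + 272 = 4653/17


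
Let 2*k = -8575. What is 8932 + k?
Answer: 9289/2 ≈ 4644.5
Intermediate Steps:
k = -8575/2 (k = (½)*(-8575) = -8575/2 ≈ -4287.5)
8932 + k = 8932 - 8575/2 = 9289/2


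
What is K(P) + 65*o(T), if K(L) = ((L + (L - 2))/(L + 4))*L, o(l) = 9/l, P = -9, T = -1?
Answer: -621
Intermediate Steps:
K(L) = L*(-2 + 2*L)/(4 + L) (K(L) = ((L + (-2 + L))/(4 + L))*L = ((-2 + 2*L)/(4 + L))*L = L*(-2 + 2*L)/(4 + L))
K(P) + 65*o(T) = 2*(-9)*(-1 - 9)/(4 - 9) + 65*(9/(-1)) = 2*(-9)*(-10)/(-5) + 65*(9*(-1)) = 2*(-9)*(-⅕)*(-10) + 65*(-9) = -36 - 585 = -621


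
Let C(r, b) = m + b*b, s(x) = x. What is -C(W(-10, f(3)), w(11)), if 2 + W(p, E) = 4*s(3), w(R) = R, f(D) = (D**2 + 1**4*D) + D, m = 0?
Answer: -121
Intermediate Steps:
f(D) = D**2 + 2*D (f(D) = (D**2 + 1*D) + D = (D**2 + D) + D = (D + D**2) + D = D**2 + 2*D)
W(p, E) = 10 (W(p, E) = -2 + 4*3 = -2 + 12 = 10)
C(r, b) = b**2 (C(r, b) = 0 + b*b = 0 + b**2 = b**2)
-C(W(-10, f(3)), w(11)) = -1*11**2 = -1*121 = -121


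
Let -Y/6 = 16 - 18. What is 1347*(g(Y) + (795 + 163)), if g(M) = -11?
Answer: 1275609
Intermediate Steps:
Y = 12 (Y = -6*(16 - 18) = -6*(-2) = 12)
1347*(g(Y) + (795 + 163)) = 1347*(-11 + (795 + 163)) = 1347*(-11 + 958) = 1347*947 = 1275609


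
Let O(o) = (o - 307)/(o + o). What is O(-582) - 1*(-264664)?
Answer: 308069785/1164 ≈ 2.6467e+5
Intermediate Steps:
O(o) = (-307 + o)/(2*o) (O(o) = (-307 + o)/((2*o)) = (-307 + o)*(1/(2*o)) = (-307 + o)/(2*o))
O(-582) - 1*(-264664) = (½)*(-307 - 582)/(-582) - 1*(-264664) = (½)*(-1/582)*(-889) + 264664 = 889/1164 + 264664 = 308069785/1164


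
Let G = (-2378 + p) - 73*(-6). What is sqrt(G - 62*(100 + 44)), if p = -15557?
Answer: 5*I*sqrt(1057) ≈ 162.56*I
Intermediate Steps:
G = -17497 (G = (-2378 - 15557) - 73*(-6) = -17935 + 438 = -17497)
sqrt(G - 62*(100 + 44)) = sqrt(-17497 - 62*(100 + 44)) = sqrt(-17497 - 62*144) = sqrt(-17497 - 8928) = sqrt(-26425) = 5*I*sqrt(1057)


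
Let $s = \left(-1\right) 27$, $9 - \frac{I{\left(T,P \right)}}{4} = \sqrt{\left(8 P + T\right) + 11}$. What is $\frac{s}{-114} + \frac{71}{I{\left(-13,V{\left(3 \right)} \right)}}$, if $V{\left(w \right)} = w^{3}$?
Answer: $- \frac{27}{28} - \frac{71 \sqrt{214}}{532} \approx -2.9166$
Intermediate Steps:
$I{\left(T,P \right)} = 36 - 4 \sqrt{11 + T + 8 P}$ ($I{\left(T,P \right)} = 36 - 4 \sqrt{\left(8 P + T\right) + 11} = 36 - 4 \sqrt{\left(T + 8 P\right) + 11} = 36 - 4 \sqrt{11 + T + 8 P}$)
$s = -27$
$\frac{s}{-114} + \frac{71}{I{\left(-13,V{\left(3 \right)} \right)}} = - \frac{27}{-114} + \frac{71}{36 - 4 \sqrt{11 - 13 + 8 \cdot 3^{3}}} = \left(-27\right) \left(- \frac{1}{114}\right) + \frac{71}{36 - 4 \sqrt{11 - 13 + 8 \cdot 27}} = \frac{9}{38} + \frac{71}{36 - 4 \sqrt{11 - 13 + 216}} = \frac{9}{38} + \frac{71}{36 - 4 \sqrt{214}}$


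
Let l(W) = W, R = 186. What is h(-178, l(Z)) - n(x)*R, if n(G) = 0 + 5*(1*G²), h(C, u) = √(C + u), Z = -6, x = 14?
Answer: -182280 + 2*I*√46 ≈ -1.8228e+5 + 13.565*I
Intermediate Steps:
n(G) = 5*G² (n(G) = 0 + 5*G² = 5*G²)
h(-178, l(Z)) - n(x)*R = √(-178 - 6) - 5*14²*186 = √(-184) - 5*196*186 = 2*I*√46 - 980*186 = 2*I*√46 - 1*182280 = 2*I*√46 - 182280 = -182280 + 2*I*√46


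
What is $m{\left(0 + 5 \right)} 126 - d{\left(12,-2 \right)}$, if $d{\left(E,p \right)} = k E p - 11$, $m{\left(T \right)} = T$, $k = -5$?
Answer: $521$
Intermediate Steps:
$d{\left(E,p \right)} = -11 - 5 E p$ ($d{\left(E,p \right)} = - 5 E p - 11 = -11 - 5 E p$)
$m{\left(0 + 5 \right)} 126 - d{\left(12,-2 \right)} = \left(0 + 5\right) 126 - \left(-11 - 60 \left(-2\right)\right) = 5 \cdot 126 - \left(-11 + 120\right) = 630 - 109 = 521$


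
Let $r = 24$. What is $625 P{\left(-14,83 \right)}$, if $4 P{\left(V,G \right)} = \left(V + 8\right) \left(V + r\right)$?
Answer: $-9375$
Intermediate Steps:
$P{\left(V,G \right)} = \frac{\left(8 + V\right) \left(24 + V\right)}{4}$ ($P{\left(V,G \right)} = \frac{\left(V + 8\right) \left(V + 24\right)}{4} = \frac{\left(8 + V\right) \left(24 + V\right)}{4}$)
$625 P{\left(-14,83 \right)} = 625 \left(48 + 8 \left(-14\right) + \frac{\left(-14\right)^{2}}{4}\right) = 625 \left(48 - 112 + \frac{1}{4} \cdot 196\right) = 625 \left(48 - 112 + 49\right) = 625 \left(-15\right) = -9375$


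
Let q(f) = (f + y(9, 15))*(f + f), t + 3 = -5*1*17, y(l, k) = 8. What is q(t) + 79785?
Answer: 93865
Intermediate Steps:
t = -88 (t = -3 - 5*1*17 = -3 - 5*17 = -3 - 85 = -88)
q(f) = 2*f*(8 + f) (q(f) = (f + 8)*(f + f) = (8 + f)*(2*f) = 2*f*(8 + f))
q(t) + 79785 = 2*(-88)*(8 - 88) + 79785 = 2*(-88)*(-80) + 79785 = 14080 + 79785 = 93865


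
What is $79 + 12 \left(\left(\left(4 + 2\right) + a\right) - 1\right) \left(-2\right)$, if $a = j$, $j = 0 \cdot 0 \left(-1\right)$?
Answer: $-41$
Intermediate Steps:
$j = 0$ ($j = 0 \cdot 0 = 0$)
$a = 0$
$79 + 12 \left(\left(\left(4 + 2\right) + a\right) - 1\right) \left(-2\right) = 79 + 12 \left(\left(\left(4 + 2\right) + 0\right) - 1\right) \left(-2\right) = 79 + 12 \left(\left(6 + 0\right) - 1\right) \left(-2\right) = 79 + 12 \left(6 - 1\right) \left(-2\right) = 79 + 12 \cdot 5 \left(-2\right) = 79 + 12 \left(-10\right) = 79 - 120 = -41$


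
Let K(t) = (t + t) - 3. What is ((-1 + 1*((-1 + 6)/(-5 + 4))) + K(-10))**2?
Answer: 841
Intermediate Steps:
K(t) = -3 + 2*t (K(t) = 2*t - 3 = -3 + 2*t)
((-1 + 1*((-1 + 6)/(-5 + 4))) + K(-10))**2 = ((-1 + 1*((-1 + 6)/(-5 + 4))) + (-3 + 2*(-10)))**2 = ((-1 + 1*(5/(-1))) + (-3 - 20))**2 = ((-1 + 1*(5*(-1))) - 23)**2 = ((-1 + 1*(-5)) - 23)**2 = ((-1 - 5) - 23)**2 = (-6 - 23)**2 = (-29)**2 = 841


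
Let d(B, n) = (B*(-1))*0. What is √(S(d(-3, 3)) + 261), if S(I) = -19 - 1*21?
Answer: √221 ≈ 14.866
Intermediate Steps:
d(B, n) = 0 (d(B, n) = -B*0 = 0)
S(I) = -40 (S(I) = -19 - 21 = -40)
√(S(d(-3, 3)) + 261) = √(-40 + 261) = √221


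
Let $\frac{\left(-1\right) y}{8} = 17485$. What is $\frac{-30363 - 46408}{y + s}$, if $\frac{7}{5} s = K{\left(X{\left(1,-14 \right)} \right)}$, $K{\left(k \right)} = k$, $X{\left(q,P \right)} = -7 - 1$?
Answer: $\frac{537397}{979200} \approx 0.54881$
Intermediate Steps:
$X{\left(q,P \right)} = -8$
$y = -139880$ ($y = \left(-8\right) 17485 = -139880$)
$s = - \frac{40}{7}$ ($s = \frac{5}{7} \left(-8\right) = - \frac{40}{7} \approx -5.7143$)
$\frac{-30363 - 46408}{y + s} = \frac{-30363 - 46408}{-139880 - \frac{40}{7}} = - \frac{76771}{- \frac{979200}{7}} = \left(-76771\right) \left(- \frac{7}{979200}\right) = \frac{537397}{979200}$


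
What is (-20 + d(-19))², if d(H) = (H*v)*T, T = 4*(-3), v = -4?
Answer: 868624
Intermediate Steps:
T = -12
d(H) = 48*H (d(H) = (H*(-4))*(-12) = -4*H*(-12) = 48*H)
(-20 + d(-19))² = (-20 + 48*(-19))² = (-20 - 912)² = (-932)² = 868624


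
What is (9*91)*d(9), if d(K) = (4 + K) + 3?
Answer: 13104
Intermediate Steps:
d(K) = 7 + K
(9*91)*d(9) = (9*91)*(7 + 9) = 819*16 = 13104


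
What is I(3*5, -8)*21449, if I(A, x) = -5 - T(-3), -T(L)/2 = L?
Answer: -235939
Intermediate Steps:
T(L) = -2*L
I(A, x) = -11 (I(A, x) = -5 - (-2)*(-3) = -5 - 1*6 = -5 - 6 = -11)
I(3*5, -8)*21449 = -11*21449 = -235939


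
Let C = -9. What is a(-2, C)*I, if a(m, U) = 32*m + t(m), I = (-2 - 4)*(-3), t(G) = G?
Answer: -1188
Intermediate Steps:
I = 18 (I = -6*(-3) = 18)
a(m, U) = 33*m (a(m, U) = 32*m + m = 33*m)
a(-2, C)*I = (33*(-2))*18 = -66*18 = -1188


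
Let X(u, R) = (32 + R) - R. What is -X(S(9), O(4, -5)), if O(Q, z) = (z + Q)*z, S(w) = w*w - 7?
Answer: -32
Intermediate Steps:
S(w) = -7 + w² (S(w) = w² - 7 = -7 + w²)
O(Q, z) = z*(Q + z) (O(Q, z) = (Q + z)*z = z*(Q + z))
X(u, R) = 32
-X(S(9), O(4, -5)) = -1*32 = -32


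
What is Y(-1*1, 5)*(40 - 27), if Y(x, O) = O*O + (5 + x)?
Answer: 377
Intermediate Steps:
Y(x, O) = 5 + x + O² (Y(x, O) = O² + (5 + x) = 5 + x + O²)
Y(-1*1, 5)*(40 - 27) = (5 - 1*1 + 5²)*(40 - 27) = (5 - 1 + 25)*13 = 29*13 = 377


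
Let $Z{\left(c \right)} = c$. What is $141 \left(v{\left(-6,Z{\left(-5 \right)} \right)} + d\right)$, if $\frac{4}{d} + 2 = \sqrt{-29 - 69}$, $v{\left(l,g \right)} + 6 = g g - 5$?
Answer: $\frac{33370}{17} - \frac{658 i \sqrt{2}}{17} \approx 1962.9 - 54.738 i$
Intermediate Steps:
$v{\left(l,g \right)} = -11 + g^{2}$ ($v{\left(l,g \right)} = -6 + \left(g g - 5\right) = -6 + \left(g^{2} - 5\right) = -6 + \left(-5 + g^{2}\right) = -11 + g^{2}$)
$d = \frac{4}{-2 + 7 i \sqrt{2}}$ ($d = \frac{4}{-2 + \sqrt{-29 - 69}} = \frac{4}{-2 + \sqrt{-98}} = \frac{4}{-2 + 7 i \sqrt{2}} \approx -0.078431 - 0.38822 i$)
$141 \left(v{\left(-6,Z{\left(-5 \right)} \right)} + d\right) = 141 \left(\left(-11 + \left(-5\right)^{2}\right) - \left(\frac{4}{51} + \frac{14 i \sqrt{2}}{51}\right)\right) = 141 \left(\left(-11 + 25\right) - \left(\frac{4}{51} + \frac{14 i \sqrt{2}}{51}\right)\right) = 141 \left(14 - \left(\frac{4}{51} + \frac{14 i \sqrt{2}}{51}\right)\right) = 141 \left(\frac{710}{51} - \frac{14 i \sqrt{2}}{51}\right) = \frac{33370}{17} - \frac{658 i \sqrt{2}}{17}$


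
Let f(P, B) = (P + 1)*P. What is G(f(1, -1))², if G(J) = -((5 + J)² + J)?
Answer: 2601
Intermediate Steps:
f(P, B) = P*(1 + P) (f(P, B) = (1 + P)*P = P*(1 + P))
G(J) = -J - (5 + J)² (G(J) = -(J + (5 + J)²) = -J - (5 + J)²)
G(f(1, -1))² = (-(1 + 1) - (5 + 1*(1 + 1))²)² = (-2 - (5 + 1*2)²)² = (-1*2 - (5 + 2)²)² = (-2 - 1*7²)² = (-2 - 1*49)² = (-2 - 49)² = (-51)² = 2601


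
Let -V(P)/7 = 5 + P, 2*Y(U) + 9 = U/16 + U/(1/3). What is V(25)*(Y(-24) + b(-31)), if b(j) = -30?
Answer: 29925/2 ≈ 14963.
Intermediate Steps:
Y(U) = -9/2 + 49*U/32 (Y(U) = -9/2 + (U/16 + U/(1/3))/2 = -9/2 + (U*(1/16) + U/(1/3))/2 = -9/2 + (U/16 + U*3)/2 = -9/2 + (U/16 + 3*U)/2 = -9/2 + (49*U/16)/2 = -9/2 + 49*U/32)
V(P) = -35 - 7*P (V(P) = -7*(5 + P) = -35 - 7*P)
V(25)*(Y(-24) + b(-31)) = (-35 - 7*25)*((-9/2 + (49/32)*(-24)) - 30) = (-35 - 175)*((-9/2 - 147/4) - 30) = -210*(-165/4 - 30) = -210*(-285/4) = 29925/2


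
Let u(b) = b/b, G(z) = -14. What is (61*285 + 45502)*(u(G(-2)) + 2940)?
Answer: 184950667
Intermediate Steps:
u(b) = 1
(61*285 + 45502)*(u(G(-2)) + 2940) = (61*285 + 45502)*(1 + 2940) = (17385 + 45502)*2941 = 62887*2941 = 184950667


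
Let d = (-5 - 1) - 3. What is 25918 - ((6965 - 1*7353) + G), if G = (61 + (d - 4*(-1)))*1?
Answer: 26250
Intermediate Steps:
d = -9 (d = -6 - 3 = -9)
G = 56 (G = (61 + (-9 - 4*(-1)))*1 = (61 + (-9 + 4))*1 = (61 - 5)*1 = 56*1 = 56)
25918 - ((6965 - 1*7353) + G) = 25918 - ((6965 - 1*7353) + 56) = 25918 - ((6965 - 7353) + 56) = 25918 - (-388 + 56) = 25918 - 1*(-332) = 25918 + 332 = 26250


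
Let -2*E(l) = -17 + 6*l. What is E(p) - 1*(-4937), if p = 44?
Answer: 9627/2 ≈ 4813.5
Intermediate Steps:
E(l) = 17/2 - 3*l (E(l) = -(-17 + 6*l)/2 = 17/2 - 3*l)
E(p) - 1*(-4937) = (17/2 - 3*44) - 1*(-4937) = (17/2 - 132) + 4937 = -247/2 + 4937 = 9627/2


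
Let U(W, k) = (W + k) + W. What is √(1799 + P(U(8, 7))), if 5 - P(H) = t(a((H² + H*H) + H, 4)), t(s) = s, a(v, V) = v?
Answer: √723 ≈ 26.889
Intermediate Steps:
U(W, k) = k + 2*W
P(H) = 5 - H - 2*H² (P(H) = 5 - ((H² + H*H) + H) = 5 - ((H² + H²) + H) = 5 - (2*H² + H) = 5 - (H + 2*H²) = 5 + (-H - 2*H²) = 5 - H - 2*H²)
√(1799 + P(U(8, 7))) = √(1799 + (5 - (7 + 2*8)*(1 + 2*(7 + 2*8)))) = √(1799 + (5 - (7 + 16)*(1 + 2*(7 + 16)))) = √(1799 + (5 - 1*23*(1 + 2*23))) = √(1799 + (5 - 1*23*(1 + 46))) = √(1799 + (5 - 1*23*47)) = √(1799 + (5 - 1081)) = √(1799 - 1076) = √723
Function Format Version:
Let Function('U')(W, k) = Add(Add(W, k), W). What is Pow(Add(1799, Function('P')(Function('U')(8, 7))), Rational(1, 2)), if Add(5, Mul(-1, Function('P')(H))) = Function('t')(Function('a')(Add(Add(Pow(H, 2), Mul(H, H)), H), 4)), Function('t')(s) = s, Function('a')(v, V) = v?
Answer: Pow(723, Rational(1, 2)) ≈ 26.889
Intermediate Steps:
Function('U')(W, k) = Add(k, Mul(2, W))
Function('P')(H) = Add(5, Mul(-1, H), Mul(-2, Pow(H, 2))) (Function('P')(H) = Add(5, Mul(-1, Add(Add(Pow(H, 2), Mul(H, H)), H))) = Add(5, Mul(-1, Add(Add(Pow(H, 2), Pow(H, 2)), H))) = Add(5, Mul(-1, Add(Mul(2, Pow(H, 2)), H))) = Add(5, Mul(-1, Add(H, Mul(2, Pow(H, 2))))) = Add(5, Add(Mul(-1, H), Mul(-2, Pow(H, 2)))) = Add(5, Mul(-1, H), Mul(-2, Pow(H, 2))))
Pow(Add(1799, Function('P')(Function('U')(8, 7))), Rational(1, 2)) = Pow(Add(1799, Add(5, Mul(-1, Add(7, Mul(2, 8)), Add(1, Mul(2, Add(7, Mul(2, 8))))))), Rational(1, 2)) = Pow(Add(1799, Add(5, Mul(-1, Add(7, 16), Add(1, Mul(2, Add(7, 16)))))), Rational(1, 2)) = Pow(Add(1799, Add(5, Mul(-1, 23, Add(1, Mul(2, 23))))), Rational(1, 2)) = Pow(Add(1799, Add(5, Mul(-1, 23, Add(1, 46)))), Rational(1, 2)) = Pow(Add(1799, Add(5, Mul(-1, 23, 47))), Rational(1, 2)) = Pow(Add(1799, Add(5, -1081)), Rational(1, 2)) = Pow(Add(1799, -1076), Rational(1, 2)) = Pow(723, Rational(1, 2))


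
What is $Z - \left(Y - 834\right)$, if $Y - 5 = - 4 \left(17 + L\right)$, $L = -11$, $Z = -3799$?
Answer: $-2946$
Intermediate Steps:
$Y = -19$ ($Y = 5 - 4 \left(17 - 11\right) = 5 - 24 = -19$)
$Z - \left(Y - 834\right) = -3799 - \left(-19 - 834\right) = -3799 - -853 = -3799 + 853 = -2946$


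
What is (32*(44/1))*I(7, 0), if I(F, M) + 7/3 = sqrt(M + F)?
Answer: -9856/3 + 1408*sqrt(7) ≈ 439.88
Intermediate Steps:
I(F, M) = -7/3 + sqrt(F + M) (I(F, M) = -7/3 + sqrt(M + F) = -7/3 + sqrt(F + M))
(32*(44/1))*I(7, 0) = (32*(44/1))*(-7/3 + sqrt(7 + 0)) = (32*(44*1))*(-7/3 + sqrt(7)) = (32*44)*(-7/3 + sqrt(7)) = 1408*(-7/3 + sqrt(7)) = -9856/3 + 1408*sqrt(7)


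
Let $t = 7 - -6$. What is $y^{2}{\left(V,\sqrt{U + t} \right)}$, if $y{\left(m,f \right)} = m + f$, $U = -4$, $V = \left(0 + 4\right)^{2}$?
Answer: $361$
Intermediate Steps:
$t = 13$ ($t = 7 + 6 = 13$)
$V = 16$ ($V = 4^{2} = 16$)
$y{\left(m,f \right)} = f + m$
$y^{2}{\left(V,\sqrt{U + t} \right)} = \left(\sqrt{-4 + 13} + 16\right)^{2} = \left(\sqrt{9} + 16\right)^{2} = \left(3 + 16\right)^{2} = 19^{2} = 361$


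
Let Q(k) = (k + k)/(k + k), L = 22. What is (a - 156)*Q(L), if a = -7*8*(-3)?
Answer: 12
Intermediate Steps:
a = 168 (a = -56*(-3) = 168)
Q(k) = 1 (Q(k) = (2*k)/((2*k)) = (2*k)*(1/(2*k)) = 1)
(a - 156)*Q(L) = (168 - 156)*1 = 12*1 = 12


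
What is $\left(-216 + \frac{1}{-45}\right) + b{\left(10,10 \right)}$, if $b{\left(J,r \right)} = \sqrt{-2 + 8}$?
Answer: $- \frac{9721}{45} + \sqrt{6} \approx -213.57$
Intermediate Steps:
$b{\left(J,r \right)} = \sqrt{6}$
$\left(-216 + \frac{1}{-45}\right) + b{\left(10,10 \right)} = \left(-216 + \frac{1}{-45}\right) + \sqrt{6} = \left(-216 - \frac{1}{45}\right) + \sqrt{6} = - \frac{9721}{45} + \sqrt{6}$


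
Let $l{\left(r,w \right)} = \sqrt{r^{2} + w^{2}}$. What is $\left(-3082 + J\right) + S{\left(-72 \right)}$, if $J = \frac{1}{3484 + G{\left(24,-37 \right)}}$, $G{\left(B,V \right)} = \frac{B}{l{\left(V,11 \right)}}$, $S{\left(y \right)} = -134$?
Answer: $- \frac{7270571698433}{2260750108} - \frac{3 \sqrt{1490}}{2260750108} \approx -3216.0$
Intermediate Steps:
$G{\left(B,V \right)} = \frac{B}{\sqrt{121 + V^{2}}}$ ($G{\left(B,V \right)} = \frac{B}{\sqrt{V^{2} + 11^{2}}} = \frac{B}{\sqrt{V^{2} + 121}} = \frac{B}{\sqrt{121 + V^{2}}}$)
$J = \frac{1}{3484 + \frac{12 \sqrt{1490}}{745}}$ ($J = \frac{1}{3484 + \frac{24}{\sqrt{121 + \left(-37\right)^{2}}}} = \frac{1}{3484 + \frac{24}{\sqrt{121 + 1369}}} = \frac{1}{3484 + \frac{24}{\sqrt{1490}}} = \frac{1}{3484 + 24 \frac{\sqrt{1490}}{1490}} = \frac{1}{3484 + \frac{12 \sqrt{1490}}{745}} \approx 0.00028697$)
$\left(-3082 + J\right) + S{\left(-72 \right)} = \left(-3082 + \left(\frac{648895}{2260750108} - \frac{3 \sqrt{1490}}{2260750108}\right)\right) - 134 = \left(- \frac{6967631183961}{2260750108} - \frac{3 \sqrt{1490}}{2260750108}\right) - 134 = - \frac{7270571698433}{2260750108} - \frac{3 \sqrt{1490}}{2260750108}$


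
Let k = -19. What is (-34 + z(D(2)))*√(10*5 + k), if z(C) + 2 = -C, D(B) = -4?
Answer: -32*√31 ≈ -178.17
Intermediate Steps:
z(C) = -2 - C
(-34 + z(D(2)))*√(10*5 + k) = (-34 + (-2 - 1*(-4)))*√(10*5 - 19) = (-34 + (-2 + 4))*√(50 - 19) = (-34 + 2)*√31 = -32*√31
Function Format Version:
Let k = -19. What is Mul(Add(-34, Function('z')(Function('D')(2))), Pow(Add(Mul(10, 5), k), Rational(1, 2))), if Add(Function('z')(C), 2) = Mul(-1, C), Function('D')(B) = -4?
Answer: Mul(-32, Pow(31, Rational(1, 2))) ≈ -178.17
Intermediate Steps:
Function('z')(C) = Add(-2, Mul(-1, C))
Mul(Add(-34, Function('z')(Function('D')(2))), Pow(Add(Mul(10, 5), k), Rational(1, 2))) = Mul(Add(-34, Add(-2, Mul(-1, -4))), Pow(Add(Mul(10, 5), -19), Rational(1, 2))) = Mul(Add(-34, Add(-2, 4)), Pow(Add(50, -19), Rational(1, 2))) = Mul(Add(-34, 2), Pow(31, Rational(1, 2))) = Mul(-32, Pow(31, Rational(1, 2)))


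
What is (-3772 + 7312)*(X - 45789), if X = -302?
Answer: -163162140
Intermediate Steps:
(-3772 + 7312)*(X - 45789) = (-3772 + 7312)*(-302 - 45789) = 3540*(-46091) = -163162140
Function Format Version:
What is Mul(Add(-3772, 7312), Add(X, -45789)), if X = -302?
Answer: -163162140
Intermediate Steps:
Mul(Add(-3772, 7312), Add(X, -45789)) = Mul(Add(-3772, 7312), Add(-302, -45789)) = Mul(3540, -46091) = -163162140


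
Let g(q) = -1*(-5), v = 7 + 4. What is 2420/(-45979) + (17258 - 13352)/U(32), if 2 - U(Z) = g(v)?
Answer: -59867078/45979 ≈ -1302.1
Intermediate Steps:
v = 11
g(q) = 5
U(Z) = -3 (U(Z) = 2 - 1*5 = 2 - 5 = -3)
2420/(-45979) + (17258 - 13352)/U(32) = 2420/(-45979) + (17258 - 13352)/(-3) = 2420*(-1/45979) + 3906*(-1/3) = -2420/45979 - 1302 = -59867078/45979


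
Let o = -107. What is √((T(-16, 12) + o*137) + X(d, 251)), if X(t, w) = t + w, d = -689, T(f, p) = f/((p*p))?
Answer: I*√135874/3 ≈ 122.87*I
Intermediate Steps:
T(f, p) = f/p² (T(f, p) = f/(p²) = f/p²)
√((T(-16, 12) + o*137) + X(d, 251)) = √((-16/12² - 107*137) + (-689 + 251)) = √((-16*1/144 - 14659) - 438) = √((-⅑ - 14659) - 438) = √(-131932/9 - 438) = √(-135874/9) = I*√135874/3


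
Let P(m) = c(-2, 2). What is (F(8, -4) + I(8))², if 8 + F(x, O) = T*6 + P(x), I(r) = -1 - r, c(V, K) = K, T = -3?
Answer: 1089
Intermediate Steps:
P(m) = 2
F(x, O) = -24 (F(x, O) = -8 + (-3*6 + 2) = -8 + (-18 + 2) = -8 - 16 = -24)
(F(8, -4) + I(8))² = (-24 + (-1 - 1*8))² = (-24 + (-1 - 8))² = (-24 - 9)² = (-33)² = 1089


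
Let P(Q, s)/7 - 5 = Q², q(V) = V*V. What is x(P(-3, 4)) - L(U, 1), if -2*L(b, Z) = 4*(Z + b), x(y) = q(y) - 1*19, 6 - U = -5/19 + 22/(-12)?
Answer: 547382/57 ≈ 9603.2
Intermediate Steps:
q(V) = V²
P(Q, s) = 35 + 7*Q²
U = 923/114 (U = 6 - (-5/19 + 22/(-12)) = 6 - (-5*1/19 + 22*(-1/12)) = 6 - (-5/19 - 11/6) = 6 - 1*(-239/114) = 6 + 239/114 = 923/114 ≈ 8.0965)
x(y) = -19 + y² (x(y) = y² - 1*19 = y² - 19 = -19 + y²)
L(b, Z) = -2*Z - 2*b (L(b, Z) = -2*(Z + b) = -(4*Z + 4*b)/2 = -2*Z - 2*b)
x(P(-3, 4)) - L(U, 1) = (-19 + (35 + 7*(-3)²)²) - (-2*1 - 2*923/114) = (-19 + (35 + 7*9)²) - (-2 - 923/57) = (-19 + (35 + 63)²) - 1*(-1037/57) = (-19 + 98²) + 1037/57 = (-19 + 9604) + 1037/57 = 9585 + 1037/57 = 547382/57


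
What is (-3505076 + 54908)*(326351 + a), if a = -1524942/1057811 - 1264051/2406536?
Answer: -358288631185990705768233/318207531587 ≈ -1.1260e+12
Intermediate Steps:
a = -5006954873273/2545660252696 (a = -1524942*1/1057811 - 1264051*1/2406536 = -1524942/1057811 - 1264051/2406536 = -5006954873273/2545660252696 ≈ -1.9669)
(-3505076 + 54908)*(326351 + a) = (-3505076 + 54908)*(326351 - 5006954873273/2545660252696) = -3450168*830773762172719023/2545660252696 = -358288631185990705768233/318207531587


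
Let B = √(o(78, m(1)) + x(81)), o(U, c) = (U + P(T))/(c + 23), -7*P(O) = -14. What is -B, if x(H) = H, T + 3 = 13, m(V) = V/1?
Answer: -√759/3 ≈ -9.1833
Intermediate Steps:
m(V) = V (m(V) = V*1 = V)
T = 10 (T = -3 + 13 = 10)
P(O) = 2 (P(O) = -⅐*(-14) = 2)
o(U, c) = (2 + U)/(23 + c) (o(U, c) = (U + 2)/(c + 23) = (2 + U)/(23 + c))
B = √759/3 (B = √((2 + 78)/(23 + 1) + 81) = √(80/24 + 81) = √((1/24)*80 + 81) = √(10/3 + 81) = √(253/3) = √759/3 ≈ 9.1833)
-B = -√759/3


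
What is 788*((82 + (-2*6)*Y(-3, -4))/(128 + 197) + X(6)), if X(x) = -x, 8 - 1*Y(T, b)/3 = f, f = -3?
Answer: -1784032/325 ≈ -5489.3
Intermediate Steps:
Y(T, b) = 33 (Y(T, b) = 24 - 3*(-3) = 24 + 9 = 33)
788*((82 + (-2*6)*Y(-3, -4))/(128 + 197) + X(6)) = 788*((82 - 2*6*33)/(128 + 197) - 1*6) = 788*((82 - 12*33)/325 - 6) = 788*((82 - 396)*(1/325) - 6) = 788*(-314*1/325 - 6) = 788*(-314/325 - 6) = 788*(-2264/325) = -1784032/325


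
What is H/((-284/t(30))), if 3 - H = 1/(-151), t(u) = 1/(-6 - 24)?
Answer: 227/643260 ≈ 0.00035289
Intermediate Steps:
t(u) = -1/30 (t(u) = 1/(-30) = -1/30)
H = 454/151 (H = 3 - 1/(-151) = 3 - 1*(-1/151) = 3 + 1/151 = 454/151 ≈ 3.0066)
H/((-284/t(30))) = 454/(151*((-284/(-1/30)))) = 454/(151*((-284*(-30)))) = (454/151)/8520 = (454/151)*(1/8520) = 227/643260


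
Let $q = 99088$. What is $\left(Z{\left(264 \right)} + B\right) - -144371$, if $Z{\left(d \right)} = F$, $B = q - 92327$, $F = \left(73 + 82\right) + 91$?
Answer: $151378$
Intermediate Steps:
$F = 246$ ($F = 155 + 91 = 246$)
$B = 6761$ ($B = 99088 - 92327 = 6761$)
$Z{\left(d \right)} = 246$
$\left(Z{\left(264 \right)} + B\right) - -144371 = \left(246 + 6761\right) - -144371 = 7007 + 144371 = 151378$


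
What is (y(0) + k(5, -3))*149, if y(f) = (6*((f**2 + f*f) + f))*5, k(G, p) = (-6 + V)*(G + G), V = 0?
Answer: -8940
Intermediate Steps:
k(G, p) = -12*G (k(G, p) = (-6 + 0)*(G + G) = -12*G)
y(f) = 30*f + 60*f**2 (y(f) = (6*((f**2 + f**2) + f))*5 = (6*(2*f**2 + f))*5 = (6*(f + 2*f**2))*5 = (6*f + 12*f**2)*5 = 30*f + 60*f**2)
(y(0) + k(5, -3))*149 = (30*0*(1 + 2*0) - 12*5)*149 = (30*0*(1 + 0) - 60)*149 = (30*0*1 - 60)*149 = (0 - 60)*149 = -60*149 = -8940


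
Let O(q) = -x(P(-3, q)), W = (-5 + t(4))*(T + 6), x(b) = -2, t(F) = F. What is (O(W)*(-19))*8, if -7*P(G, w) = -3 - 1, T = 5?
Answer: -304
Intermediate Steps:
P(G, w) = 4/7 (P(G, w) = -(-3 - 1)/7 = -⅐*(-4) = 4/7)
W = -11 (W = (-5 + 4)*(5 + 6) = -1*11 = -11)
O(q) = 2 (O(q) = -1*(-2) = 2)
(O(W)*(-19))*8 = (2*(-19))*8 = -38*8 = -304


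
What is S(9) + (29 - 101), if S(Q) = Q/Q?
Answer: -71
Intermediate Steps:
S(Q) = 1
S(9) + (29 - 101) = 1 + (29 - 101) = 1 - 72 = -71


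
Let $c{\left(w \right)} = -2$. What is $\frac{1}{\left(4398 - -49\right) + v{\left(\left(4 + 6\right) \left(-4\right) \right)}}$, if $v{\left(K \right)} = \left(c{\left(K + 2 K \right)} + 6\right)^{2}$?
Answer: $\frac{1}{4463} \approx 0.00022406$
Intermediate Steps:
$v{\left(K \right)} = 16$ ($v{\left(K \right)} = \left(-2 + 6\right)^{2} = 4^{2} = 16$)
$\frac{1}{\left(4398 - -49\right) + v{\left(\left(4 + 6\right) \left(-4\right) \right)}} = \frac{1}{\left(4398 - -49\right) + 16} = \frac{1}{\left(4398 + 49\right) + 16} = \frac{1}{4447 + 16} = \frac{1}{4463}$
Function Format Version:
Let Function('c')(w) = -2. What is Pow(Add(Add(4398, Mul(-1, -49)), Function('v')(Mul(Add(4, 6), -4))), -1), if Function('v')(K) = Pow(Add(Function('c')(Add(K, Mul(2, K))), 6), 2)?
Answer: Rational(1, 4463) ≈ 0.00022406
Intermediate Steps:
Function('v')(K) = 16 (Function('v')(K) = Pow(Add(-2, 6), 2) = Pow(4, 2) = 16)
Pow(Add(Add(4398, Mul(-1, -49)), Function('v')(Mul(Add(4, 6), -4))), -1) = Pow(Add(Add(4398, Mul(-1, -49)), 16), -1) = Pow(Add(Add(4398, 49), 16), -1) = Pow(Add(4447, 16), -1) = Pow(4463, -1) = Rational(1, 4463)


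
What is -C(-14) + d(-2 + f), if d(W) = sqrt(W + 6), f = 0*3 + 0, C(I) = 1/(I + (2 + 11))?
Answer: 3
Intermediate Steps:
C(I) = 1/(13 + I) (C(I) = 1/(I + 13) = 1/(13 + I))
f = 0 (f = 0 + 0 = 0)
d(W) = sqrt(6 + W)
-C(-14) + d(-2 + f) = -1/(13 - 14) + sqrt(6 + (-2 + 0)) = -1/(-1) + sqrt(6 - 2) = -1*(-1) + sqrt(4) = 1 + 2 = 3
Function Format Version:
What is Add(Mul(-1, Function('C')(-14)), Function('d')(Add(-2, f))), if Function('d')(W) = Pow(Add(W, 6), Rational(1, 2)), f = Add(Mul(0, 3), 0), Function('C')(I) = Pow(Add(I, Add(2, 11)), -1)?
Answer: 3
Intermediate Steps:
Function('C')(I) = Pow(Add(13, I), -1) (Function('C')(I) = Pow(Add(I, 13), -1) = Pow(Add(13, I), -1))
f = 0 (f = Add(0, 0) = 0)
Function('d')(W) = Pow(Add(6, W), Rational(1, 2))
Add(Mul(-1, Function('C')(-14)), Function('d')(Add(-2, f))) = Add(Mul(-1, Pow(Add(13, -14), -1)), Pow(Add(6, Add(-2, 0)), Rational(1, 2))) = Add(Mul(-1, Pow(-1, -1)), Pow(Add(6, -2), Rational(1, 2))) = Add(Mul(-1, -1), Pow(4, Rational(1, 2))) = Add(1, 2) = 3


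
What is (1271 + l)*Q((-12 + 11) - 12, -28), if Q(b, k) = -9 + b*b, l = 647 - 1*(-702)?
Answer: 419200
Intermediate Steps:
l = 1349 (l = 647 + 702 = 1349)
Q(b, k) = -9 + b²
(1271 + l)*Q((-12 + 11) - 12, -28) = (1271 + 1349)*(-9 + ((-12 + 11) - 12)²) = 2620*(-9 + (-1 - 12)²) = 2620*(-9 + (-13)²) = 2620*(-9 + 169) = 2620*160 = 419200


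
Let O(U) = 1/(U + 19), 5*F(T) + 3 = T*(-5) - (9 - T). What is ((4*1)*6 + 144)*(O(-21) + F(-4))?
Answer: 252/5 ≈ 50.400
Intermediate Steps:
F(T) = -12/5 - 4*T/5 (F(T) = -⅗ + (T*(-5) - (9 - T))/5 = -⅗ + (-5*T + (-9 + T))/5 = -⅗ + (-9 - 4*T)/5 = -⅗ + (-9/5 - 4*T/5) = -12/5 - 4*T/5)
O(U) = 1/(19 + U)
((4*1)*6 + 144)*(O(-21) + F(-4)) = ((4*1)*6 + 144)*(1/(19 - 21) + (-12/5 - ⅘*(-4))) = (4*6 + 144)*(1/(-2) + (-12/5 + 16/5)) = (24 + 144)*(-½ + ⅘) = 168*(3/10) = 252/5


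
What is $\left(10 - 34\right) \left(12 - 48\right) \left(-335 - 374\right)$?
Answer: $-612576$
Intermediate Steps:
$\left(10 - 34\right) \left(12 - 48\right) \left(-335 - 374\right) = \left(-24\right) \left(-36\right) \left(-709\right) = 864 \left(-709\right) = -612576$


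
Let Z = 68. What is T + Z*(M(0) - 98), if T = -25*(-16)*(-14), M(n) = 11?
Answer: -11516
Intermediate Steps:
T = -5600 (T = 400*(-14) = -5600)
T + Z*(M(0) - 98) = -5600 + 68*(11 - 98) = -5600 + 68*(-87) = -5600 - 5916 = -11516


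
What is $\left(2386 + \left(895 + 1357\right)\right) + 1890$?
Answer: $6528$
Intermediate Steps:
$\left(2386 + \left(895 + 1357\right)\right) + 1890 = \left(2386 + 2252\right) + 1890 = 4638 + 1890 = 6528$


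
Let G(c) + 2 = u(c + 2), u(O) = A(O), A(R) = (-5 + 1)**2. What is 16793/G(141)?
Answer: 2399/2 ≈ 1199.5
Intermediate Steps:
A(R) = 16 (A(R) = (-4)**2 = 16)
u(O) = 16
G(c) = 14 (G(c) = -2 + 16 = 14)
16793/G(141) = 16793/14 = 16793*(1/14) = 2399/2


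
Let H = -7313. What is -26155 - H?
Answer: -18842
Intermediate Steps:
-26155 - H = -26155 - 1*(-7313) = -26155 + 7313 = -18842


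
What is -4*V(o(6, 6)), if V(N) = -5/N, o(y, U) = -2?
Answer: -10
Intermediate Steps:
-4*V(o(6, 6)) = -(-20)/(-2) = -(-20)*(-1)/2 = -4*5/2 = -10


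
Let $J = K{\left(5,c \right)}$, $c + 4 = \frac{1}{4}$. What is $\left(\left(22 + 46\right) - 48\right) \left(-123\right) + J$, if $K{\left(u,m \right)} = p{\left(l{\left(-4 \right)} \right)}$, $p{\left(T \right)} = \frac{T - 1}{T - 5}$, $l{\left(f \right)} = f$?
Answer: $- \frac{22135}{9} \approx -2459.4$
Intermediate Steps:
$c = - \frac{15}{4}$ ($c = -4 + \frac{1}{4} = - \frac{15}{4} \approx -3.75$)
$p{\left(T \right)} = \frac{-1 + T}{-5 + T}$
$K{\left(u,m \right)} = \frac{5}{9}$ ($K{\left(u,m \right)} = \frac{-1 - 4}{-5 - 4} = \frac{1}{-9} \left(-5\right) = \left(- \frac{1}{9}\right) \left(-5\right) = \frac{5}{9}$)
$J = \frac{5}{9} \approx 0.55556$
$\left(\left(22 + 46\right) - 48\right) \left(-123\right) + J = \left(\left(22 + 46\right) - 48\right) \left(-123\right) + \frac{5}{9} = \left(68 - 48\right) \left(-123\right) + \frac{5}{9} = 20 \left(-123\right) + \frac{5}{9} = -2460 + \frac{5}{9} = - \frac{22135}{9}$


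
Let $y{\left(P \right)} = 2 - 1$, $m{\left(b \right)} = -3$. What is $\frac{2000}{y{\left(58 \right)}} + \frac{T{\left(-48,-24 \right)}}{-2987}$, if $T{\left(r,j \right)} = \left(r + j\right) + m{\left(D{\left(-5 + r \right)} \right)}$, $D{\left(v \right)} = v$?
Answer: $\frac{5974075}{2987} \approx 2000.0$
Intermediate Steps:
$y{\left(P \right)} = 1$ ($y{\left(P \right)} = 2 - 1 = 1$)
$T{\left(r,j \right)} = -3 + j + r$ ($T{\left(r,j \right)} = \left(r + j\right) - 3 = \left(j + r\right) - 3 = -3 + j + r$)
$\frac{2000}{y{\left(58 \right)}} + \frac{T{\left(-48,-24 \right)}}{-2987} = \frac{2000}{1} + \frac{-3 - 24 - 48}{-2987} = 2000 \cdot 1 - - \frac{75}{2987} = 2000 + \frac{75}{2987} = \frac{5974075}{2987}$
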